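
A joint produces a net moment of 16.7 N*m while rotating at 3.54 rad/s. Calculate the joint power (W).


P = M * omega
P = 16.7 * 3.54
P = 59.1180


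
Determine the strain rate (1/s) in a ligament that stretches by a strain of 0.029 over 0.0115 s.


strain_rate = delta_strain / delta_t
strain_rate = 0.029 / 0.0115
strain_rate = 2.5217


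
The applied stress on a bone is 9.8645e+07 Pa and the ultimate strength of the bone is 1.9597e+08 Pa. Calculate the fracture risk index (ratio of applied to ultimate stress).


FRI = applied / ultimate
FRI = 9.8645e+07 / 1.9597e+08
FRI = 0.5034


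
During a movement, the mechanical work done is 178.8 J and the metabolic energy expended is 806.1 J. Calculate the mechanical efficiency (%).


eta = (W_mech / E_meta) * 100
eta = (178.8 / 806.1) * 100
ratio = 0.2218
eta = 22.1809


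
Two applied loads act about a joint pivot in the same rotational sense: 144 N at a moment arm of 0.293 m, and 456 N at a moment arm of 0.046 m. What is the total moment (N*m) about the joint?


M = F1 * d1 + F2 * d2
M = 144 * 0.293 + 456 * 0.046
M = 42.1920 + 20.9760
M = 63.1680


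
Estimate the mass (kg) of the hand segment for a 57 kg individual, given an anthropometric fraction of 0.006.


m_segment = body_mass * fraction
m_segment = 57 * 0.006
m_segment = 0.3420


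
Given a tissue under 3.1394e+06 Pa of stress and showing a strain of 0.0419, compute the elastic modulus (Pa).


E = stress / strain
E = 3.1394e+06 / 0.0419
E = 7.4926e+07


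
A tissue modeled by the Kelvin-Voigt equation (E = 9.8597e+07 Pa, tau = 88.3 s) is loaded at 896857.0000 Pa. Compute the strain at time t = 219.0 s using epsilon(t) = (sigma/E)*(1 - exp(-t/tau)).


epsilon(t) = (sigma/E) * (1 - exp(-t/tau))
sigma/E = 896857.0000 / 9.8597e+07 = 0.0091
exp(-t/tau) = exp(-219.0 / 88.3) = 0.0837
epsilon = 0.0091 * (1 - 0.0837)
epsilon = 0.0083


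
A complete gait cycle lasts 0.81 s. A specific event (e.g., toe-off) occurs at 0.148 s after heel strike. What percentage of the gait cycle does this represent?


pct = (event_time / cycle_time) * 100
pct = (0.148 / 0.81) * 100
ratio = 0.1827
pct = 18.2716


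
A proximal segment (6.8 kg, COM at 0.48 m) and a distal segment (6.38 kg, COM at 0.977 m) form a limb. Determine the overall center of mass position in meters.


COM = (m1*x1 + m2*x2) / (m1 + m2)
COM = (6.8*0.48 + 6.38*0.977) / (6.8 + 6.38)
Numerator = 9.4973
Denominator = 13.1800
COM = 0.7206


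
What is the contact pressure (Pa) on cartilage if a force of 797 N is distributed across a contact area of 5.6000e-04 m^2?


P = F / A
P = 797 / 5.6000e-04
P = 1.4232e+06


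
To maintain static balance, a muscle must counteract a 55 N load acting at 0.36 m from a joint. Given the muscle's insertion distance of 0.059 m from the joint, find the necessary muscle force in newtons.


F_muscle = W * d_load / d_muscle
F_muscle = 55 * 0.36 / 0.059
Numerator = 19.8000
F_muscle = 335.5932


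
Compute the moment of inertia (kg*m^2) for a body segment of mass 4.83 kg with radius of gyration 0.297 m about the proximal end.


I = m * k^2
I = 4.83 * 0.297^2
k^2 = 0.0882
I = 0.4260


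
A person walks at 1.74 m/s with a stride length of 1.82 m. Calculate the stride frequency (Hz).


f = v / stride_length
f = 1.74 / 1.82
f = 0.9560


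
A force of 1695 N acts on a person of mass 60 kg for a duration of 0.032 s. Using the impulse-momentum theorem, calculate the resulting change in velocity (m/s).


J = F * dt = 1695 * 0.032 = 54.2400 N*s
delta_v = J / m
delta_v = 54.2400 / 60
delta_v = 0.9040


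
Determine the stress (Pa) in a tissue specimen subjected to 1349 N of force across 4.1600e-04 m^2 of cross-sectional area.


stress = F / A
stress = 1349 / 4.1600e-04
stress = 3.2428e+06


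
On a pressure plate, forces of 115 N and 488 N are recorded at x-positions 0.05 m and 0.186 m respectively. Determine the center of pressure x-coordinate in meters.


COP_x = (F1*x1 + F2*x2) / (F1 + F2)
COP_x = (115*0.05 + 488*0.186) / (115 + 488)
Numerator = 96.5180
Denominator = 603
COP_x = 0.1601


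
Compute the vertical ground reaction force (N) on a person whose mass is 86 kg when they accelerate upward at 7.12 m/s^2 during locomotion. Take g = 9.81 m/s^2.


GRF = m * (g + a)
GRF = 86 * (9.81 + 7.12)
GRF = 86 * 16.9300
GRF = 1455.9800


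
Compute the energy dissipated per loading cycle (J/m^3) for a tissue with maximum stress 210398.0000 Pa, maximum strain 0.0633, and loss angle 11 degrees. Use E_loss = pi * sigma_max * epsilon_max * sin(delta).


E_loss = pi * sigma_max * epsilon_max * sin(delta)
delta = 11 deg = 0.1920 rad
sin(delta) = 0.1908
E_loss = pi * 210398.0000 * 0.0633 * 0.1908
E_loss = 7983.5130


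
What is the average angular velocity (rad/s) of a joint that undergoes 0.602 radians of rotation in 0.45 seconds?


omega = delta_theta / delta_t
omega = 0.602 / 0.45
omega = 1.3378


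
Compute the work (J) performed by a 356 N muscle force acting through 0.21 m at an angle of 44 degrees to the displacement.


W = F * d * cos(theta)
theta = 44 deg = 0.7679 rad
cos(theta) = 0.7193
W = 356 * 0.21 * 0.7193
W = 53.7778


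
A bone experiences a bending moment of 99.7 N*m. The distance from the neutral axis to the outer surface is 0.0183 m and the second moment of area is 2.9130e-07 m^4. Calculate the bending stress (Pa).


sigma = M * c / I
sigma = 99.7 * 0.0183 / 2.9130e-07
M * c = 1.8245
sigma = 6.2633e+06


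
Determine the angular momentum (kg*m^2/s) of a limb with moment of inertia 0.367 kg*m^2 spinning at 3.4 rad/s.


L = I * omega
L = 0.367 * 3.4
L = 1.2478


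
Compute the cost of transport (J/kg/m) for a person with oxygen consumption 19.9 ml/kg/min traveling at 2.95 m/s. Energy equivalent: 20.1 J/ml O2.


Power per kg = VO2 * 20.1 / 60
Power per kg = 19.9 * 20.1 / 60 = 6.6665 W/kg
Cost = power_per_kg / speed
Cost = 6.6665 / 2.95
Cost = 2.2598


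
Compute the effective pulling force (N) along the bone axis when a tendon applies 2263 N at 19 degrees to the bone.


F_eff = F_tendon * cos(theta)
theta = 19 deg = 0.3316 rad
cos(theta) = 0.9455
F_eff = 2263 * 0.9455
F_eff = 2139.7085


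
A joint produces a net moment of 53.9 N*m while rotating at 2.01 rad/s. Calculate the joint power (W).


P = M * omega
P = 53.9 * 2.01
P = 108.3390


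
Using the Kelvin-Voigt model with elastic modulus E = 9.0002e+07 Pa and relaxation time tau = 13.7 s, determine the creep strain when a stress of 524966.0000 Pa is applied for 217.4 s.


epsilon(t) = (sigma/E) * (1 - exp(-t/tau))
sigma/E = 524966.0000 / 9.0002e+07 = 0.0058
exp(-t/tau) = exp(-217.4 / 13.7) = 1.2834e-07
epsilon = 0.0058 * (1 - 1.2834e-07)
epsilon = 0.0058


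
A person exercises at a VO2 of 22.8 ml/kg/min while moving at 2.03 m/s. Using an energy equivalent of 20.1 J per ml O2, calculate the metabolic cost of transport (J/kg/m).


Power per kg = VO2 * 20.1 / 60
Power per kg = 22.8 * 20.1 / 60 = 7.6380 W/kg
Cost = power_per_kg / speed
Cost = 7.6380 / 2.03
Cost = 3.7626


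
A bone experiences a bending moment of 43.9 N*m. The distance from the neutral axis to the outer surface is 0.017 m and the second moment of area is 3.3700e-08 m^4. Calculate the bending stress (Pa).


sigma = M * c / I
sigma = 43.9 * 0.017 / 3.3700e-08
M * c = 0.7463
sigma = 2.2145e+07


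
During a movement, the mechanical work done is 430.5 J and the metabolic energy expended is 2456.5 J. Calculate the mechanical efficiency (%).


eta = (W_mech / E_meta) * 100
eta = (430.5 / 2456.5) * 100
ratio = 0.1752
eta = 17.5249


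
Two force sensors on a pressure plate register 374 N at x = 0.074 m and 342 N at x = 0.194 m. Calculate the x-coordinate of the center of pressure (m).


COP_x = (F1*x1 + F2*x2) / (F1 + F2)
COP_x = (374*0.074 + 342*0.194) / (374 + 342)
Numerator = 94.0240
Denominator = 716
COP_x = 0.1313


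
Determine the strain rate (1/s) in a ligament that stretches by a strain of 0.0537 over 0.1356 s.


strain_rate = delta_strain / delta_t
strain_rate = 0.0537 / 0.1356
strain_rate = 0.3960


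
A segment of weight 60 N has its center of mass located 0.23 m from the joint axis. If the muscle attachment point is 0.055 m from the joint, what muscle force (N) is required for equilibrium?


F_muscle = W * d_load / d_muscle
F_muscle = 60 * 0.23 / 0.055
Numerator = 13.8000
F_muscle = 250.9091


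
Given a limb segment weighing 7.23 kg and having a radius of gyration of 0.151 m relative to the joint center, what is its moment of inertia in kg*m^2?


I = m * k^2
I = 7.23 * 0.151^2
k^2 = 0.0228
I = 0.1649


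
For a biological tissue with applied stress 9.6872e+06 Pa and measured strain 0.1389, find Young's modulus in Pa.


E = stress / strain
E = 9.6872e+06 / 0.1389
E = 6.9742e+07


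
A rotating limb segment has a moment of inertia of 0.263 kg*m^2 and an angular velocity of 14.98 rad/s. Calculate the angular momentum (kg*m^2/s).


L = I * omega
L = 0.263 * 14.98
L = 3.9397


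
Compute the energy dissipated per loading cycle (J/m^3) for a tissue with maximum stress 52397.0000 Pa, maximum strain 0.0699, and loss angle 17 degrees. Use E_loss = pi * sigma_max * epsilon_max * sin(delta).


E_loss = pi * sigma_max * epsilon_max * sin(delta)
delta = 17 deg = 0.2967 rad
sin(delta) = 0.2924
E_loss = pi * 52397.0000 * 0.0699 * 0.2924
E_loss = 3364.0993


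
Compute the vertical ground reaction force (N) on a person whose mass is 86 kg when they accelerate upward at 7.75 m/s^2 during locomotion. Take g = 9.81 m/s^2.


GRF = m * (g + a)
GRF = 86 * (9.81 + 7.75)
GRF = 86 * 17.5600
GRF = 1510.1600


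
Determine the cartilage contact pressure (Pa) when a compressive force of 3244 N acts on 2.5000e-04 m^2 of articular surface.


P = F / A
P = 3244 / 2.5000e-04
P = 1.2976e+07


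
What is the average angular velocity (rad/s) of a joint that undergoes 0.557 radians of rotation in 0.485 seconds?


omega = delta_theta / delta_t
omega = 0.557 / 0.485
omega = 1.1485


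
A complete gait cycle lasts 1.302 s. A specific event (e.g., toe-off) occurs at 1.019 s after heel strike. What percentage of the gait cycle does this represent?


pct = (event_time / cycle_time) * 100
pct = (1.019 / 1.302) * 100
ratio = 0.7826
pct = 78.2642


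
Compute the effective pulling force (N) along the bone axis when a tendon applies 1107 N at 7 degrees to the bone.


F_eff = F_tendon * cos(theta)
theta = 7 deg = 0.1222 rad
cos(theta) = 0.9925
F_eff = 1107 * 0.9925
F_eff = 1098.7486


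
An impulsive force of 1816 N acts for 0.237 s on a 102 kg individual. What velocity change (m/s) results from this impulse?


J = F * dt = 1816 * 0.237 = 430.3920 N*s
delta_v = J / m
delta_v = 430.3920 / 102
delta_v = 4.2195


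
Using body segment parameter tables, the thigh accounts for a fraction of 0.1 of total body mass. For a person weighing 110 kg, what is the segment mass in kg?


m_segment = body_mass * fraction
m_segment = 110 * 0.1
m_segment = 11.0000


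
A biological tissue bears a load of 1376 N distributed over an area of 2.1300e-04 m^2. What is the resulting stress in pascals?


stress = F / A
stress = 1376 / 2.1300e-04
stress = 6.4601e+06


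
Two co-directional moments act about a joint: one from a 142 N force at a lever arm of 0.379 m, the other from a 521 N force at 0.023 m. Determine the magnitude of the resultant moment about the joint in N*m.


M = F1 * d1 + F2 * d2
M = 142 * 0.379 + 521 * 0.023
M = 53.8180 + 11.9830
M = 65.8010


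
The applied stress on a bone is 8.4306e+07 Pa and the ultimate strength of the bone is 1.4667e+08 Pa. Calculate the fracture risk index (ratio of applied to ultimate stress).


FRI = applied / ultimate
FRI = 8.4306e+07 / 1.4667e+08
FRI = 0.5748


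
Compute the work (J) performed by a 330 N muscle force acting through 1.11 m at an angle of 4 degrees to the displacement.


W = F * d * cos(theta)
theta = 4 deg = 0.0698 rad
cos(theta) = 0.9976
W = 330 * 1.11 * 0.9976
W = 365.4077


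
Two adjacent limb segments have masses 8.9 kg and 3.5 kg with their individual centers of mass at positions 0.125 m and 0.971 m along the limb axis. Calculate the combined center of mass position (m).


COM = (m1*x1 + m2*x2) / (m1 + m2)
COM = (8.9*0.125 + 3.5*0.971) / (8.9 + 3.5)
Numerator = 4.5110
Denominator = 12.4000
COM = 0.3638


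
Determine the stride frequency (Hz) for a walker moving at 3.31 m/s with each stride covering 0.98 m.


f = v / stride_length
f = 3.31 / 0.98
f = 3.3776


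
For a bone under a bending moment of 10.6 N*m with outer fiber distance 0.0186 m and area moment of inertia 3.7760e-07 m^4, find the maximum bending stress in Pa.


sigma = M * c / I
sigma = 10.6 * 0.0186 / 3.7760e-07
M * c = 0.1972
sigma = 522139.8305


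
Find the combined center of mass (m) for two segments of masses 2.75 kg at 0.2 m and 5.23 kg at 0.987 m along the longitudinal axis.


COM = (m1*x1 + m2*x2) / (m1 + m2)
COM = (2.75*0.2 + 5.23*0.987) / (2.75 + 5.23)
Numerator = 5.7120
Denominator = 7.9800
COM = 0.7158


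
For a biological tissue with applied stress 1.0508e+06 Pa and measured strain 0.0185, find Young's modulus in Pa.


E = stress / strain
E = 1.0508e+06 / 0.0185
E = 5.6800e+07


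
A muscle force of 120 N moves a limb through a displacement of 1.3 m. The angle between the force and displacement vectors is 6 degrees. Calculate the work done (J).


W = F * d * cos(theta)
theta = 6 deg = 0.1047 rad
cos(theta) = 0.9945
W = 120 * 1.3 * 0.9945
W = 155.1454


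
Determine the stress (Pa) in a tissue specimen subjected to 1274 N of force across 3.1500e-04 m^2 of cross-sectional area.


stress = F / A
stress = 1274 / 3.1500e-04
stress = 4.0444e+06


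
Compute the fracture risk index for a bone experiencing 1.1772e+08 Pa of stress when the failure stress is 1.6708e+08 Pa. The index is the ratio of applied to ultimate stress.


FRI = applied / ultimate
FRI = 1.1772e+08 / 1.6708e+08
FRI = 0.7046


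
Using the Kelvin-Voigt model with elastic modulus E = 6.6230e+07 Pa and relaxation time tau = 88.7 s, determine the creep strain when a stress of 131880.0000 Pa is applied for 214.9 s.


epsilon(t) = (sigma/E) * (1 - exp(-t/tau))
sigma/E = 131880.0000 / 6.6230e+07 = 0.0020
exp(-t/tau) = exp(-214.9 / 88.7) = 0.0887
epsilon = 0.0020 * (1 - 0.0887)
epsilon = 0.0018


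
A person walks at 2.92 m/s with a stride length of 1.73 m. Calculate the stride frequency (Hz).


f = v / stride_length
f = 2.92 / 1.73
f = 1.6879


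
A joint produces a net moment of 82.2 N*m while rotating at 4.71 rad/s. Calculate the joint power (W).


P = M * omega
P = 82.2 * 4.71
P = 387.1620


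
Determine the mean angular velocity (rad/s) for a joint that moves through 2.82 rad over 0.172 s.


omega = delta_theta / delta_t
omega = 2.82 / 0.172
omega = 16.3953


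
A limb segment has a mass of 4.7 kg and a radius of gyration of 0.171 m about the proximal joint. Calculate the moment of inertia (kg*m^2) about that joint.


I = m * k^2
I = 4.7 * 0.171^2
k^2 = 0.0292
I = 0.1374


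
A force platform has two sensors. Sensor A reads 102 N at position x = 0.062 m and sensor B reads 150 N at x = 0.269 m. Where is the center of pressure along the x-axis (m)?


COP_x = (F1*x1 + F2*x2) / (F1 + F2)
COP_x = (102*0.062 + 150*0.269) / (102 + 150)
Numerator = 46.6740
Denominator = 252
COP_x = 0.1852


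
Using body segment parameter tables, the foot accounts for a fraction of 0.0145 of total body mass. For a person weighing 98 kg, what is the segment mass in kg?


m_segment = body_mass * fraction
m_segment = 98 * 0.0145
m_segment = 1.4210


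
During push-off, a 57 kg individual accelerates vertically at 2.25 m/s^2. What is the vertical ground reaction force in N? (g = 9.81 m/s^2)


GRF = m * (g + a)
GRF = 57 * (9.81 + 2.25)
GRF = 57 * 12.0600
GRF = 687.4200


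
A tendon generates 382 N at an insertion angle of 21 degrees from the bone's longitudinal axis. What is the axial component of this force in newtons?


F_eff = F_tendon * cos(theta)
theta = 21 deg = 0.3665 rad
cos(theta) = 0.9336
F_eff = 382 * 0.9336
F_eff = 356.6277


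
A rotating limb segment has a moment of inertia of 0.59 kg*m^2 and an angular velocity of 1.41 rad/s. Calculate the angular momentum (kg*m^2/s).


L = I * omega
L = 0.59 * 1.41
L = 0.8319


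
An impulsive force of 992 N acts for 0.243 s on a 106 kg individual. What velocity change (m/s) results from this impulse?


J = F * dt = 992 * 0.243 = 241.0560 N*s
delta_v = J / m
delta_v = 241.0560 / 106
delta_v = 2.2741


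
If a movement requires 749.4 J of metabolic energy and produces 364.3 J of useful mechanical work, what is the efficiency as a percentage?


eta = (W_mech / E_meta) * 100
eta = (364.3 / 749.4) * 100
ratio = 0.4861
eta = 48.6122


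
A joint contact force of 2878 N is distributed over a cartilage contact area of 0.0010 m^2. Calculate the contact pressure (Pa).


P = F / A
P = 2878 / 0.0010
P = 2.8780e+06


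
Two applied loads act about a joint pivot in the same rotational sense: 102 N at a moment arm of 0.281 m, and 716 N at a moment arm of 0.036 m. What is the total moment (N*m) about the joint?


M = F1 * d1 + F2 * d2
M = 102 * 0.281 + 716 * 0.036
M = 28.6620 + 25.7760
M = 54.4380


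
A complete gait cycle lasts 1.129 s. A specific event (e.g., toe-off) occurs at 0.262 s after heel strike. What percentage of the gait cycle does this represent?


pct = (event_time / cycle_time) * 100
pct = (0.262 / 1.129) * 100
ratio = 0.2321
pct = 23.2064


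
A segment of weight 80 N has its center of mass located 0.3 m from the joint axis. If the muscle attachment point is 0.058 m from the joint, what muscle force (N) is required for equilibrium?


F_muscle = W * d_load / d_muscle
F_muscle = 80 * 0.3 / 0.058
Numerator = 24.0000
F_muscle = 413.7931


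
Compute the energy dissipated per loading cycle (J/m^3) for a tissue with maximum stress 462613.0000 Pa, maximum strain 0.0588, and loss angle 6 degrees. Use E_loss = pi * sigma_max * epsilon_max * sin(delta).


E_loss = pi * sigma_max * epsilon_max * sin(delta)
delta = 6 deg = 0.1047 rad
sin(delta) = 0.1045
E_loss = pi * 462613.0000 * 0.0588 * 0.1045
E_loss = 8932.6352


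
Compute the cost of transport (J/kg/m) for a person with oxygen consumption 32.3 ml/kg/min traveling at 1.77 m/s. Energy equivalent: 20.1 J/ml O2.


Power per kg = VO2 * 20.1 / 60
Power per kg = 32.3 * 20.1 / 60 = 10.8205 W/kg
Cost = power_per_kg / speed
Cost = 10.8205 / 1.77
Cost = 6.1133


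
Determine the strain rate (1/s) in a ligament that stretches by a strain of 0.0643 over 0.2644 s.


strain_rate = delta_strain / delta_t
strain_rate = 0.0643 / 0.2644
strain_rate = 0.2432


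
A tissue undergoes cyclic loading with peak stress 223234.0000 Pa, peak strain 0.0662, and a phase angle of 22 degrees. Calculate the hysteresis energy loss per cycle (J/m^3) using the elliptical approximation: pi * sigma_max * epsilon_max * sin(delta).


E_loss = pi * sigma_max * epsilon_max * sin(delta)
delta = 22 deg = 0.3840 rad
sin(delta) = 0.3746
E_loss = pi * 223234.0000 * 0.0662 * 0.3746
E_loss = 17391.7635


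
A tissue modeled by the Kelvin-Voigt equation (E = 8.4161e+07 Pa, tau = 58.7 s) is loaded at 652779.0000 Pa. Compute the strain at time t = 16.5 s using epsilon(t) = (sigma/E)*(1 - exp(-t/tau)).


epsilon(t) = (sigma/E) * (1 - exp(-t/tau))
sigma/E = 652779.0000 / 8.4161e+07 = 0.0078
exp(-t/tau) = exp(-16.5 / 58.7) = 0.7550
epsilon = 0.0078 * (1 - 0.7550)
epsilon = 0.0019


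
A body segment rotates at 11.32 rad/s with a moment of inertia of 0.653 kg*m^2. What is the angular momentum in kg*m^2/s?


L = I * omega
L = 0.653 * 11.32
L = 7.3920


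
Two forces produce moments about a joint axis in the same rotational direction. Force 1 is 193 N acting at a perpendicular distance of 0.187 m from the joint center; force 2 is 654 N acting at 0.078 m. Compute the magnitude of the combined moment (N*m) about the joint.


M = F1 * d1 + F2 * d2
M = 193 * 0.187 + 654 * 0.078
M = 36.0910 + 51.0120
M = 87.1030


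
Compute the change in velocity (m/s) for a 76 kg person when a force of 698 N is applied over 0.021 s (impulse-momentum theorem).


J = F * dt = 698 * 0.021 = 14.6580 N*s
delta_v = J / m
delta_v = 14.6580 / 76
delta_v = 0.1929


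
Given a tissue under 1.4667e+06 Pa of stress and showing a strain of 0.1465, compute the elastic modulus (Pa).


E = stress / strain
E = 1.4667e+06 / 0.1465
E = 1.0012e+07


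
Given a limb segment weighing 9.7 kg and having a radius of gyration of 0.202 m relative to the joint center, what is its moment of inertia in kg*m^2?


I = m * k^2
I = 9.7 * 0.202^2
k^2 = 0.0408
I = 0.3958


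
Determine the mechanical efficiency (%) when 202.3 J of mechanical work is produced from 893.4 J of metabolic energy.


eta = (W_mech / E_meta) * 100
eta = (202.3 / 893.4) * 100
ratio = 0.2264
eta = 22.6438


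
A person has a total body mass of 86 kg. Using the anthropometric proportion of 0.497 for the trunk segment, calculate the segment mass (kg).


m_segment = body_mass * fraction
m_segment = 86 * 0.497
m_segment = 42.7420


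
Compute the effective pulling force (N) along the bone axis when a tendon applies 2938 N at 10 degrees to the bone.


F_eff = F_tendon * cos(theta)
theta = 10 deg = 0.1745 rad
cos(theta) = 0.9848
F_eff = 2938 * 0.9848
F_eff = 2893.3652


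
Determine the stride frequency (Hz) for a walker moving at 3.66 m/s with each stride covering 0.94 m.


f = v / stride_length
f = 3.66 / 0.94
f = 3.8936


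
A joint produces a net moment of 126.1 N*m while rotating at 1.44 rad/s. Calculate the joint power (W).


P = M * omega
P = 126.1 * 1.44
P = 181.5840


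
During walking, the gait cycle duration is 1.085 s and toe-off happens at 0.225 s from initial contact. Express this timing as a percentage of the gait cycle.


pct = (event_time / cycle_time) * 100
pct = (0.225 / 1.085) * 100
ratio = 0.2074
pct = 20.7373


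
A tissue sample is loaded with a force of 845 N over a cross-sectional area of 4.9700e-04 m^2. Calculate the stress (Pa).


stress = F / A
stress = 845 / 4.9700e-04
stress = 1.7002e+06


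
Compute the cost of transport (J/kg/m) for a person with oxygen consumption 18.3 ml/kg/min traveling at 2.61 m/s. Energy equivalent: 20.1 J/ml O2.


Power per kg = VO2 * 20.1 / 60
Power per kg = 18.3 * 20.1 / 60 = 6.1305 W/kg
Cost = power_per_kg / speed
Cost = 6.1305 / 2.61
Cost = 2.3489


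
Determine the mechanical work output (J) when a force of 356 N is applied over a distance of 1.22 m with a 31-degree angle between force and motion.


W = F * d * cos(theta)
theta = 31 deg = 0.5411 rad
cos(theta) = 0.8572
W = 356 * 1.22 * 0.8572
W = 372.2849


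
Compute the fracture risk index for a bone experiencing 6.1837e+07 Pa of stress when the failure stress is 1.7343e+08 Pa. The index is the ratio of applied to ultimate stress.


FRI = applied / ultimate
FRI = 6.1837e+07 / 1.7343e+08
FRI = 0.3566


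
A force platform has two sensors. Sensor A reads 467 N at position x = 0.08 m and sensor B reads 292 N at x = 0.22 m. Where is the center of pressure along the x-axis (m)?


COP_x = (F1*x1 + F2*x2) / (F1 + F2)
COP_x = (467*0.08 + 292*0.22) / (467 + 292)
Numerator = 101.6000
Denominator = 759
COP_x = 0.1339


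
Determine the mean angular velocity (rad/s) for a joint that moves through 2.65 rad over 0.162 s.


omega = delta_theta / delta_t
omega = 2.65 / 0.162
omega = 16.3580


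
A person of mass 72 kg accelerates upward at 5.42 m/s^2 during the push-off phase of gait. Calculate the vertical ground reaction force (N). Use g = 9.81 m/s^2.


GRF = m * (g + a)
GRF = 72 * (9.81 + 5.42)
GRF = 72 * 15.2300
GRF = 1096.5600


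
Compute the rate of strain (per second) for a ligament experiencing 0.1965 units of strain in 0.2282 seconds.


strain_rate = delta_strain / delta_t
strain_rate = 0.1965 / 0.2282
strain_rate = 0.8611


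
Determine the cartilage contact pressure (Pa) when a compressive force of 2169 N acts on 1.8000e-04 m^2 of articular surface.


P = F / A
P = 2169 / 1.8000e-04
P = 1.2050e+07


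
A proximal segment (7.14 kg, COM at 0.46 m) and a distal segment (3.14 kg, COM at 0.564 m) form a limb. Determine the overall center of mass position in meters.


COM = (m1*x1 + m2*x2) / (m1 + m2)
COM = (7.14*0.46 + 3.14*0.564) / (7.14 + 3.14)
Numerator = 5.0554
Denominator = 10.2800
COM = 0.4918


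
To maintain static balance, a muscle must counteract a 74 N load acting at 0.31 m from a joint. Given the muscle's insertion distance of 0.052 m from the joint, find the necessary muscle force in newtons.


F_muscle = W * d_load / d_muscle
F_muscle = 74 * 0.31 / 0.052
Numerator = 22.9400
F_muscle = 441.1538


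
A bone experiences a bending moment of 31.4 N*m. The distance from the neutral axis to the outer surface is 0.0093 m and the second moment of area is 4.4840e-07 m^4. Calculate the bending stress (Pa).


sigma = M * c / I
sigma = 31.4 * 0.0093 / 4.4840e-07
M * c = 0.2920
sigma = 651248.8849


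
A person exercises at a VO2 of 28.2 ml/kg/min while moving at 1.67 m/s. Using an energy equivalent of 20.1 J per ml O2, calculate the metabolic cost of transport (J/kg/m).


Power per kg = VO2 * 20.1 / 60
Power per kg = 28.2 * 20.1 / 60 = 9.4470 W/kg
Cost = power_per_kg / speed
Cost = 9.4470 / 1.67
Cost = 5.6569


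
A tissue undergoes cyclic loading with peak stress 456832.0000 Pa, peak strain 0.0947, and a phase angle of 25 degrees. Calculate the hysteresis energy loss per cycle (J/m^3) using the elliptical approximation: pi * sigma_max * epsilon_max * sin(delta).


E_loss = pi * sigma_max * epsilon_max * sin(delta)
delta = 25 deg = 0.4363 rad
sin(delta) = 0.4226
E_loss = pi * 456832.0000 * 0.0947 * 0.4226
E_loss = 57438.7035


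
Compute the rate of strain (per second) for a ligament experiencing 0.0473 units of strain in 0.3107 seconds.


strain_rate = delta_strain / delta_t
strain_rate = 0.0473 / 0.3107
strain_rate = 0.1522


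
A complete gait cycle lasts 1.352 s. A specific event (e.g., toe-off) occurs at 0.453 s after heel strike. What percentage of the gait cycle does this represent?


pct = (event_time / cycle_time) * 100
pct = (0.453 / 1.352) * 100
ratio = 0.3351
pct = 33.5059


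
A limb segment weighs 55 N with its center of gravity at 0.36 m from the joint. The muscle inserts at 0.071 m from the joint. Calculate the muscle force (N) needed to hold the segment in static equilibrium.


F_muscle = W * d_load / d_muscle
F_muscle = 55 * 0.36 / 0.071
Numerator = 19.8000
F_muscle = 278.8732


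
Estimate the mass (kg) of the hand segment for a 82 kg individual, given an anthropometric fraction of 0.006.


m_segment = body_mass * fraction
m_segment = 82 * 0.006
m_segment = 0.4920


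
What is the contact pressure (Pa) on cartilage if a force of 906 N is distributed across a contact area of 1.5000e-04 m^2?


P = F / A
P = 906 / 1.5000e-04
P = 6.0400e+06


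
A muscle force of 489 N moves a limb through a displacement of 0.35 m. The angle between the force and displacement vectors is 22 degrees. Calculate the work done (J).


W = F * d * cos(theta)
theta = 22 deg = 0.3840 rad
cos(theta) = 0.9272
W = 489 * 0.35 * 0.9272
W = 158.6875


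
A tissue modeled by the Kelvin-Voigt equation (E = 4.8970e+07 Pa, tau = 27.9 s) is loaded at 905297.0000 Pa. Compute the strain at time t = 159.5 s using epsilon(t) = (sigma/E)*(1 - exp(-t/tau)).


epsilon(t) = (sigma/E) * (1 - exp(-t/tau))
sigma/E = 905297.0000 / 4.8970e+07 = 0.0185
exp(-t/tau) = exp(-159.5 / 27.9) = 0.0033
epsilon = 0.0185 * (1 - 0.0033)
epsilon = 0.0184


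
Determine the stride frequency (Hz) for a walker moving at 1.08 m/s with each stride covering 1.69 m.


f = v / stride_length
f = 1.08 / 1.69
f = 0.6391


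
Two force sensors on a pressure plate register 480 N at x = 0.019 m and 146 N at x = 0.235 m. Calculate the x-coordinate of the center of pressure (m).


COP_x = (F1*x1 + F2*x2) / (F1 + F2)
COP_x = (480*0.019 + 146*0.235) / (480 + 146)
Numerator = 43.4300
Denominator = 626
COP_x = 0.0694


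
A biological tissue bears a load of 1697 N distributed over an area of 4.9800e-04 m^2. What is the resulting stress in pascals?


stress = F / A
stress = 1697 / 4.9800e-04
stress = 3.4076e+06


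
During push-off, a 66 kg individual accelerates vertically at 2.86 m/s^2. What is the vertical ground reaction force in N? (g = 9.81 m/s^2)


GRF = m * (g + a)
GRF = 66 * (9.81 + 2.86)
GRF = 66 * 12.6700
GRF = 836.2200


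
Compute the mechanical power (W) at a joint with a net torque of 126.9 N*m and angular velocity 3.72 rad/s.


P = M * omega
P = 126.9 * 3.72
P = 472.0680


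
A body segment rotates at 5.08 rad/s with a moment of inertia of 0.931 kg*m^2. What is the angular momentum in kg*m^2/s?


L = I * omega
L = 0.931 * 5.08
L = 4.7295


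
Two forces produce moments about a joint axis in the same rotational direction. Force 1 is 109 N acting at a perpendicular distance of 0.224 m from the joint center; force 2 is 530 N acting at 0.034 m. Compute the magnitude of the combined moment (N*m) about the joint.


M = F1 * d1 + F2 * d2
M = 109 * 0.224 + 530 * 0.034
M = 24.4160 + 18.0200
M = 42.4360


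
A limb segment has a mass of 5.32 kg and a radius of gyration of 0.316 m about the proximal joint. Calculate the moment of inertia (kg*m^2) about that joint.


I = m * k^2
I = 5.32 * 0.316^2
k^2 = 0.0999
I = 0.5312


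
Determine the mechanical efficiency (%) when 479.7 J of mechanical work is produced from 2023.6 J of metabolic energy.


eta = (W_mech / E_meta) * 100
eta = (479.7 / 2023.6) * 100
ratio = 0.2371
eta = 23.7053


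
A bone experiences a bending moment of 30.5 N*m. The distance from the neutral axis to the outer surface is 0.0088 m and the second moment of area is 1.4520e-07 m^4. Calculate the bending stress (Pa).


sigma = M * c / I
sigma = 30.5 * 0.0088 / 1.4520e-07
M * c = 0.2684
sigma = 1.8485e+06


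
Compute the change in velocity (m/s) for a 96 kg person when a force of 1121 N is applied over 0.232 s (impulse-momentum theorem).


J = F * dt = 1121 * 0.232 = 260.0720 N*s
delta_v = J / m
delta_v = 260.0720 / 96
delta_v = 2.7091


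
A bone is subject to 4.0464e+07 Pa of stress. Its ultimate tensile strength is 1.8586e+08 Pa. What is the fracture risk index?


FRI = applied / ultimate
FRI = 4.0464e+07 / 1.8586e+08
FRI = 0.2177


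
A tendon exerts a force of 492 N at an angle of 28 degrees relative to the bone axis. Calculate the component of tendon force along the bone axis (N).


F_eff = F_tendon * cos(theta)
theta = 28 deg = 0.4887 rad
cos(theta) = 0.8829
F_eff = 492 * 0.8829
F_eff = 434.4102


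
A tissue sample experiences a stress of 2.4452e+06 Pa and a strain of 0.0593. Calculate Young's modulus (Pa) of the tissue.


E = stress / strain
E = 2.4452e+06 / 0.0593
E = 4.1234e+07


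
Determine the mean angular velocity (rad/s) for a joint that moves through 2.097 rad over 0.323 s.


omega = delta_theta / delta_t
omega = 2.097 / 0.323
omega = 6.4923


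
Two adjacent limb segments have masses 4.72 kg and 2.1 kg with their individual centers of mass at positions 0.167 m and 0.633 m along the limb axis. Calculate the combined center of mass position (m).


COM = (m1*x1 + m2*x2) / (m1 + m2)
COM = (4.72*0.167 + 2.1*0.633) / (4.72 + 2.1)
Numerator = 2.1175
Denominator = 6.8200
COM = 0.3105


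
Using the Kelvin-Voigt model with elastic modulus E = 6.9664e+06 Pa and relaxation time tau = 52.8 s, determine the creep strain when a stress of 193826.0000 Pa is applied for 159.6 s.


epsilon(t) = (sigma/E) * (1 - exp(-t/tau))
sigma/E = 193826.0000 / 6.9664e+06 = 0.0278
exp(-t/tau) = exp(-159.6 / 52.8) = 0.0487
epsilon = 0.0278 * (1 - 0.0487)
epsilon = 0.0265


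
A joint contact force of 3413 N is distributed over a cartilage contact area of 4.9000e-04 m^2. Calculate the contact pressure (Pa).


P = F / A
P = 3413 / 4.9000e-04
P = 6.9653e+06


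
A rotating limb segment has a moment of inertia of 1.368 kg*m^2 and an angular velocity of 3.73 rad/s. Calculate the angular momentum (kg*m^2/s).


L = I * omega
L = 1.368 * 3.73
L = 5.1026


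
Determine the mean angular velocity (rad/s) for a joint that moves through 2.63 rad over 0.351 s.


omega = delta_theta / delta_t
omega = 2.63 / 0.351
omega = 7.4929


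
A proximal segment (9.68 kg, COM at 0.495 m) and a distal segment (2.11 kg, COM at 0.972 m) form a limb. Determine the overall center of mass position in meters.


COM = (m1*x1 + m2*x2) / (m1 + m2)
COM = (9.68*0.495 + 2.11*0.972) / (9.68 + 2.11)
Numerator = 6.8425
Denominator = 11.7900
COM = 0.5804


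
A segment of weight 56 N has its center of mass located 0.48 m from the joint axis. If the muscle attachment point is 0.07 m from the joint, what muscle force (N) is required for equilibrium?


F_muscle = W * d_load / d_muscle
F_muscle = 56 * 0.48 / 0.07
Numerator = 26.8800
F_muscle = 384.0000


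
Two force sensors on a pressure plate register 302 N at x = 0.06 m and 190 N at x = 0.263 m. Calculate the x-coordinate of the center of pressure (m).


COP_x = (F1*x1 + F2*x2) / (F1 + F2)
COP_x = (302*0.06 + 190*0.263) / (302 + 190)
Numerator = 68.0900
Denominator = 492
COP_x = 0.1384


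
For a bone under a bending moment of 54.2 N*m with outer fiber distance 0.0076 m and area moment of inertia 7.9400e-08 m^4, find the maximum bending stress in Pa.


sigma = M * c / I
sigma = 54.2 * 0.0076 / 7.9400e-08
M * c = 0.4119
sigma = 5.1879e+06


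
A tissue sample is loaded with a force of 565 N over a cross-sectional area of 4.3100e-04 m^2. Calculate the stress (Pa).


stress = F / A
stress = 565 / 4.3100e-04
stress = 1.3109e+06


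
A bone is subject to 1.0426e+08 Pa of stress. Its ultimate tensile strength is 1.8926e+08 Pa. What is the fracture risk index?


FRI = applied / ultimate
FRI = 1.0426e+08 / 1.8926e+08
FRI = 0.5509


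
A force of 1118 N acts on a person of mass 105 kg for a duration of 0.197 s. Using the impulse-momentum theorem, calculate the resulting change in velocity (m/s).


J = F * dt = 1118 * 0.197 = 220.2460 N*s
delta_v = J / m
delta_v = 220.2460 / 105
delta_v = 2.0976


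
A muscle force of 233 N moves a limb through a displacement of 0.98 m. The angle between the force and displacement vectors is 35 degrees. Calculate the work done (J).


W = F * d * cos(theta)
theta = 35 deg = 0.6109 rad
cos(theta) = 0.8192
W = 233 * 0.98 * 0.8192
W = 187.0452


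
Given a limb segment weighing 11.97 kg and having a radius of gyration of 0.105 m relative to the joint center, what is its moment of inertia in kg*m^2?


I = m * k^2
I = 11.97 * 0.105^2
k^2 = 0.0110
I = 0.1320


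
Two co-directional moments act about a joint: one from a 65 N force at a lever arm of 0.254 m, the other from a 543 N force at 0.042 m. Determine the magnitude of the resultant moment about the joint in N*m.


M = F1 * d1 + F2 * d2
M = 65 * 0.254 + 543 * 0.042
M = 16.5100 + 22.8060
M = 39.3160


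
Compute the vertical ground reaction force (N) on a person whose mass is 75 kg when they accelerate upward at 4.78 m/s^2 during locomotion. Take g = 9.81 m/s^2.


GRF = m * (g + a)
GRF = 75 * (9.81 + 4.78)
GRF = 75 * 14.5900
GRF = 1094.2500


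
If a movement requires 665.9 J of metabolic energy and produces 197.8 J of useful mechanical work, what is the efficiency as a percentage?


eta = (W_mech / E_meta) * 100
eta = (197.8 / 665.9) * 100
ratio = 0.2970
eta = 29.7042


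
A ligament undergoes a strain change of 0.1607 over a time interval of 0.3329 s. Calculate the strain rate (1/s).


strain_rate = delta_strain / delta_t
strain_rate = 0.1607 / 0.3329
strain_rate = 0.4827


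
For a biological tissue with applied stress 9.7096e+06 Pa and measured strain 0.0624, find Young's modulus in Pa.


E = stress / strain
E = 9.7096e+06 / 0.0624
E = 1.5560e+08


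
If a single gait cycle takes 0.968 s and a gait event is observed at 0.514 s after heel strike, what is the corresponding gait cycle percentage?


pct = (event_time / cycle_time) * 100
pct = (0.514 / 0.968) * 100
ratio = 0.5310
pct = 53.0992


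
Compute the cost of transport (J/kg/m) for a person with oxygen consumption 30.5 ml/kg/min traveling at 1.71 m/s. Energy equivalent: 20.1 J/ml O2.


Power per kg = VO2 * 20.1 / 60
Power per kg = 30.5 * 20.1 / 60 = 10.2175 W/kg
Cost = power_per_kg / speed
Cost = 10.2175 / 1.71
Cost = 5.9751


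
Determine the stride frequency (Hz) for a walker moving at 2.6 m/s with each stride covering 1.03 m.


f = v / stride_length
f = 2.6 / 1.03
f = 2.5243


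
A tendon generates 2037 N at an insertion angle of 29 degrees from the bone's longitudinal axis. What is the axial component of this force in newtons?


F_eff = F_tendon * cos(theta)
theta = 29 deg = 0.5061 rad
cos(theta) = 0.8746
F_eff = 2037 * 0.8746
F_eff = 1781.6003


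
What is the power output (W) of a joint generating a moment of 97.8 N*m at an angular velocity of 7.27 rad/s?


P = M * omega
P = 97.8 * 7.27
P = 711.0060


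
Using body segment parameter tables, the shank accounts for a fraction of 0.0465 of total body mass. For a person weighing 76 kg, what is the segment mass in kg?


m_segment = body_mass * fraction
m_segment = 76 * 0.0465
m_segment = 3.5340


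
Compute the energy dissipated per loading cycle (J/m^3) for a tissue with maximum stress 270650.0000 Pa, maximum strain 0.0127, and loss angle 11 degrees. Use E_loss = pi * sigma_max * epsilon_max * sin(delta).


E_loss = pi * sigma_max * epsilon_max * sin(delta)
delta = 11 deg = 0.1920 rad
sin(delta) = 0.1908
E_loss = pi * 270650.0000 * 0.0127 * 0.1908
E_loss = 2060.4424


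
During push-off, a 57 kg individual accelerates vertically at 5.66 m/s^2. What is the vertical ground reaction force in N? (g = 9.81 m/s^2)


GRF = m * (g + a)
GRF = 57 * (9.81 + 5.66)
GRF = 57 * 15.4700
GRF = 881.7900


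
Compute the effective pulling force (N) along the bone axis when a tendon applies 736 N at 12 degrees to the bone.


F_eff = F_tendon * cos(theta)
theta = 12 deg = 0.2094 rad
cos(theta) = 0.9781
F_eff = 736 * 0.9781
F_eff = 719.9166


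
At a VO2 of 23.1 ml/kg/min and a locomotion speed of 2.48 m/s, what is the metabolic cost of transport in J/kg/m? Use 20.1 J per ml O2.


Power per kg = VO2 * 20.1 / 60
Power per kg = 23.1 * 20.1 / 60 = 7.7385 W/kg
Cost = power_per_kg / speed
Cost = 7.7385 / 2.48
Cost = 3.1204


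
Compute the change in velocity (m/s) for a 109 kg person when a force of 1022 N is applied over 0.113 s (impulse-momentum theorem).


J = F * dt = 1022 * 0.113 = 115.4860 N*s
delta_v = J / m
delta_v = 115.4860 / 109
delta_v = 1.0595


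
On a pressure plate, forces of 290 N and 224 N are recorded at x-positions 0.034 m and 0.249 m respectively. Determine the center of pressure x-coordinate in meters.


COP_x = (F1*x1 + F2*x2) / (F1 + F2)
COP_x = (290*0.034 + 224*0.249) / (290 + 224)
Numerator = 65.6360
Denominator = 514
COP_x = 0.1277


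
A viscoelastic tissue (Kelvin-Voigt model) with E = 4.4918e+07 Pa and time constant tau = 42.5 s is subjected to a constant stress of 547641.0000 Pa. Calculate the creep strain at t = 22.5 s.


epsilon(t) = (sigma/E) * (1 - exp(-t/tau))
sigma/E = 547641.0000 / 4.4918e+07 = 0.0122
exp(-t/tau) = exp(-22.5 / 42.5) = 0.5890
epsilon = 0.0122 * (1 - 0.5890)
epsilon = 0.0050


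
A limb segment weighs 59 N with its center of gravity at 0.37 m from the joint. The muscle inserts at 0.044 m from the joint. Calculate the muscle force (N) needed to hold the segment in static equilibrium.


F_muscle = W * d_load / d_muscle
F_muscle = 59 * 0.37 / 0.044
Numerator = 21.8300
F_muscle = 496.1364
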